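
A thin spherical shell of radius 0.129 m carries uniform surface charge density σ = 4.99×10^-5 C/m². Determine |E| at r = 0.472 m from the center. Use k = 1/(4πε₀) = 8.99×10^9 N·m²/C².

E = 4.21×10^5 N/C

Use a concentric Gaussian sphere at r = 0.472 m (r > 0.129 m).
The entire shell is enclosed: Q_enc = σ·4πR² = (4.99×10^-5)·4π·(0.129)² = 1.043×10^-5 C.
Applying ∮E·dA = Q_enc/ε₀ with Φ = E(4πr²):
E = k|Q_enc|/r² = (8.99×10^9)(1.043e-5)/(0.472)² = 4.21e5 N/C.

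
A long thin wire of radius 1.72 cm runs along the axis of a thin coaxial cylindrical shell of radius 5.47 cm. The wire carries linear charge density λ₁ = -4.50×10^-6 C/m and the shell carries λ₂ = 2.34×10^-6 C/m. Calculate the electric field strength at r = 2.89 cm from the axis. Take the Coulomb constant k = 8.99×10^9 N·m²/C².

By cylindrical symmetry E is radial; use a coaxial Gaussian cylinder of radius 2.89 cm and length L (between the conductors, 1.72 cm < r < 5.47 cm).
The shell at 5.47 cm lies outside the Gaussian surface, so λ_enc = λ₁ = -4.50×10^-6 C/m.
Gauss's law: E·2πrL = λ_enc L/ε₀.
E = 2k|λ_enc|/r = 2(8.99×10^9)(4.50×10^-6)/(0.0289) = 2.80×10^6 N/C.

2.80×10^6 V/m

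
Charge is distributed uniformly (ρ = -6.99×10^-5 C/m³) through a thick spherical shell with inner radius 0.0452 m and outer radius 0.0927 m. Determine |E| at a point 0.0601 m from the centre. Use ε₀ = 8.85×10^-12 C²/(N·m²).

By spherical symmetry E is radial; choose a Gaussian sphere of radius r = 0.0601 m (within the shell material, 0.0452 m < r < 0.0927 m).
Enclosed charge is the volume from a to r: Q_enc = (4π/3)ρ(r³ − a³) = -3.652×10^-8 C.
Applying ∮E·dA = Q_enc/ε₀ with Φ = E(4πr²):
E = |Q_enc|/(4πε₀r²) = (3.652×10^-8)/(4π·8.85×10^-12·(0.0601)²) = 9.09×10^4 N/C.

E = 9.09×10^4 N/C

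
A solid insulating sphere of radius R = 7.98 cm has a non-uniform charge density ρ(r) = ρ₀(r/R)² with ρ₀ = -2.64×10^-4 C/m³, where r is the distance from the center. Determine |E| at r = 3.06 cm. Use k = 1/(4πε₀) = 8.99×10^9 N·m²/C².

2.68×10^4 N/C

Use a concentric Gaussian sphere at r = 3.06 cm (r < R).
Integrate the density: Q_enc = 4π ∫₀^r ρ₀(r'/R)^2 r'² dr' = 4πρ₀ r^5/(5·R²) = -2.795×10^-9 C.
Gauss's law: E·4πr² = Q_enc/ε₀.
E = k|Q_enc|/r² = (8.99×10^9)(2.795×10^-9)/(0.0306)² = 2.68e4 N/C.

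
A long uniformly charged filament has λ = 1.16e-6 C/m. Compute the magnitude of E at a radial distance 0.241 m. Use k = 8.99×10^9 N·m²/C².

8.65×10^4 N/C

Take a coaxial cylindrical Gaussian surface of radius r = 0.241 m and length L.
Q_enc = λL, so λ_enc = 1.16×10^-6 C/m.
Gauss's law: E·2πrL = λ_enc L/ε₀.
E = 2k|λ_enc|/r = 2(8.99×10^9)(1.16×10^-6)/(0.241) = 8.65×10^4 N/C.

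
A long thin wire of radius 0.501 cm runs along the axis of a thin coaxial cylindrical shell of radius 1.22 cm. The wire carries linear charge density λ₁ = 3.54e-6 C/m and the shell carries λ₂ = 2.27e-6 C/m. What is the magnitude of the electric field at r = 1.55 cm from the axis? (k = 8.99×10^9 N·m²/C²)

E = 6.74×10^6 N/C

Take a coaxial cylindrical Gaussian surface of radius r = 1.55 cm and length L (r > 1.22 cm, enclosing both).
λ_enc = λ₁ + λ₂ = (3.54e-6) + (2.27×10^-6) = 5.81×10^-6 C/m.
Since E is radial and uniform over the curved surface, Φ = E·2πrL = Q_enc/ε₀ = λ_enc L/ε₀.
E = 2k|λ_enc|/r = 2(8.99×10^9)(5.81×10^-6)/(0.0155) = 6.74×10^6 N/C.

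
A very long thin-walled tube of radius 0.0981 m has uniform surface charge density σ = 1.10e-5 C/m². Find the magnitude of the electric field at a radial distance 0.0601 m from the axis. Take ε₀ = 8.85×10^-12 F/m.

Choose a coaxial cylinder of radius r = 0.0601 m (arbitrary length L) as the Gaussian surface (r < 0.0981 m, inside the shell).
All the surface charge lies outside this cylinder: Q_enc = 0, hence E = 0.

E = 0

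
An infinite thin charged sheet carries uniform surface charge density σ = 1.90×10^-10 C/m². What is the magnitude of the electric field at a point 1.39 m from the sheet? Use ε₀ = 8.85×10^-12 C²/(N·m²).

Choose a cylindrical pillbox piercing the sheet, end faces (area A) parallel to it.
Flux Φ = 2EA and Q_enc = σA, so 2EA = σA/ε₀ ⇒ E = |σ|/(2ε₀), independent of distance.
E = |σ|/(2ε₀) = (1.90e-10)/(2·8.85×10^-12) = 10.7 N/C.

|E| ≈ 10.7 N/C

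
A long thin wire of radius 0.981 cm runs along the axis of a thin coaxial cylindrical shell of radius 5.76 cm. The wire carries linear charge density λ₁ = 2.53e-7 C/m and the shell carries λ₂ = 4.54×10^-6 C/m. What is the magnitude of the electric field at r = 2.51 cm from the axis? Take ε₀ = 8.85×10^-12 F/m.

E ≈ 1.81e5 N/C

Choose a coaxial cylinder of radius r = 2.51 cm (arbitrary length L) as the Gaussian surface (between the conductors, 0.981 cm < r < 5.76 cm).
The shell at 5.76 cm lies outside the Gaussian surface, so λ_enc = λ₁ = 2.53×10^-7 C/m.
Gauss's law: E·2πrL = λ_enc L/ε₀.
E = |λ_enc|/(2πε₀r) = (2.53×10^-7)/(2π·8.85×10^-12·0.0251) = 1.81e5 N/C.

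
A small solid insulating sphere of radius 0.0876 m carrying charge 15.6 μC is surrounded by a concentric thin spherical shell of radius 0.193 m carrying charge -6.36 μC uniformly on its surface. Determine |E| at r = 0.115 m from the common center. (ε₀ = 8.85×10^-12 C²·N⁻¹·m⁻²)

E = 1.06×10^7 N/C

Take a concentric spherical Gaussian surface of radius r = 0.115 m (between the bodies, 0.0876 m < r < 0.193 m).
Only the inner charge is enclosed; the outer shell contributes nothing inside itself. Q_enc = 15.6 μC = 1.56e-5 C.
By Gauss's law, ∮E·dA = E·4πr² = Q_enc/ε₀.
E = |Q_enc|/(4πε₀r²) = (1.56e-5)/(4π·8.85×10^-12·(0.115)²) = 1.06×10^7 N/C.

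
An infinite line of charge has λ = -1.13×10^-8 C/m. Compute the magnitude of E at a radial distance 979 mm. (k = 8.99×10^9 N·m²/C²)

|E| ≈ 208 N/C

Take a coaxial cylindrical Gaussian surface of radius r = 979 mm and length L.
Q_enc = λL, so λ_enc = -1.13×10^-8 C/m.
Applying ∮E·dA = Q_enc/ε₀ with the end caps contributing no flux:
E = 2k|λ_enc|/r = 2(8.99×10^9)(1.13e-8)/(0.979) = 208 N/C.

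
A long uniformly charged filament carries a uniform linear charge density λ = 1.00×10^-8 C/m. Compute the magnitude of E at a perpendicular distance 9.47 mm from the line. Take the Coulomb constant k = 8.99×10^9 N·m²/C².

|E| ≈ 1.90e4 N/C

Take a coaxial cylindrical Gaussian surface of radius r = 9.47 mm and length L.
Q_enc = λL, so λ_enc = 1.00×10^-8 C/m.
Gauss's law: E·2πrL = λ_enc L/ε₀.
E = 2k|λ_enc|/r = 2(8.99×10^9)(1.00e-8)/(0.00947) = 1.90×10^4 N/C.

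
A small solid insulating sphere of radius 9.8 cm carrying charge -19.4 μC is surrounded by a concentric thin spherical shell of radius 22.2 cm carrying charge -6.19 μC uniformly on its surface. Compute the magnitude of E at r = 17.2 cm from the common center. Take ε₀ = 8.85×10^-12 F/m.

Use a concentric Gaussian sphere at r = 17.2 cm (between the bodies, 9.8 cm < r < 22.2 cm).
Only the inner charge is enclosed; the outer shell contributes nothing inside itself. Q_enc = -19.4 μC = -1.94×10^-5 C.
Gauss's law: E·4πr² = Q_enc/ε₀.
E = |Q_enc|/(4πε₀r²) = (1.94e-5)/(4π·8.85×10^-12·(0.172)²) = 5.90×10^6 N/C.

|E| ≈ 5.90e6 V/m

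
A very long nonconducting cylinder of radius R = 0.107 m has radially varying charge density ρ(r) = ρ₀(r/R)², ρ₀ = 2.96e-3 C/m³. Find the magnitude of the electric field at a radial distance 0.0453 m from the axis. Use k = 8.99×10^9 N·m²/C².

Coaxial Gaussian cylinder, radius r = 0.0453 m, length L (r < R).
λ_enc = ∫₀^r ρ(r')·2πr' dr' = (2πρ₀/R²)·r^4/4 = 1.71×10^-6 C/m.
Gauss's law: E·2πrL = λ_enc L/ε₀.
E = 2k|λ_enc|/r = 2(8.99×10^9)(1.71×10^-6)/(0.0453) = 6.79e5 N/C.

|E| = 6.79e5 N/C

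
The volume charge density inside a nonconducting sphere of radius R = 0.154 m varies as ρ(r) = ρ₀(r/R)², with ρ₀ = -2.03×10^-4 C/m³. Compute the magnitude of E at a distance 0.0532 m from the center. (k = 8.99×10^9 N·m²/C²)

Use a concentric Gaussian sphere at r = 0.0532 m (r < R).
Integrate the density: Q_enc = 4π ∫₀^r ρ₀(r'/R)^2 r'² dr' = 4πρ₀ r^5/(5·R²) = -9.168×10^-9 C.
Gauss's law: E·4πr² = Q_enc/ε₀.
E = k|Q_enc|/r² = (8.99×10^9)(9.168×10^-9)/(0.0532)² = 2.91×10^4 N/C.

|E| = 2.91×10^4 N/C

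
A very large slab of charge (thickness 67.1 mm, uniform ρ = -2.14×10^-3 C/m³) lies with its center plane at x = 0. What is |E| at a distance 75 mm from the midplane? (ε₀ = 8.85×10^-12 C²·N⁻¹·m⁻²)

E = 8.11×10^6 N/C

The point |x| = 75 mm lies outside the slab (half-thickness 0.03355 m). A symmetric pillbox spanning the full slab encloses Q_enc = ρ·d·A.
Flux = 2EA ⇒ E = |ρ|d/(2ε₀), independent of distance outside.
E = (2.14×10^-3)(0.0671)/(2·8.85×10^-12) = 8.11×10^6 N/C.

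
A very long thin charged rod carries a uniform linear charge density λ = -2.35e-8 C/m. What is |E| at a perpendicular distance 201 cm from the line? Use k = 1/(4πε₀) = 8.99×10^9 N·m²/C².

210 N/C

Take a coaxial cylindrical Gaussian surface of radius r = 201 cm and length L.
Q_enc = λL, so λ_enc = -2.35×10^-8 C/m.
Applying ∮E·dA = Q_enc/ε₀ with the end caps contributing no flux:
E = 2k|λ_enc|/r = 2(8.99×10^9)(2.35×10^-8)/(2.01) = 210 N/C.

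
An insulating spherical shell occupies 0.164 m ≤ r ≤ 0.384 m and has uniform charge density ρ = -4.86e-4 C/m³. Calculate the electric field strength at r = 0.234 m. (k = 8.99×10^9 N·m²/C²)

|E| ≈ 2.81×10^6 N/C

By spherical symmetry E is radial; choose a Gaussian sphere of radius r = 0.234 m (within the shell material, 0.164 m < r < 0.384 m).
Only the shell between 0.164 m and r is enclosed: Q_enc = ρ·(4π/3)(r³ − a³) = (-4.86×10^-4)·(4π/3)·((0.234)³ − (0.164)³) = -1.71×10^-5 C.
Applying ∮E·dA = Q_enc/ε₀ with Φ = E(4πr²):
E = k|Q_enc|/r² = (8.99×10^9)(1.71×10^-5)/(0.234)² = 2.81×10^6 N/C.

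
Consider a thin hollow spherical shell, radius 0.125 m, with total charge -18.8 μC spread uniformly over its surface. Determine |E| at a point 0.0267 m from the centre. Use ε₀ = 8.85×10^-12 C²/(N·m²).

Use a concentric Gaussian sphere at r = 0.0267 m (inside the shell, r < 0.125 m).
All the charge is outside the Gaussian surface: Q_enc = 0, hence E = 0 everywhere inside the shell.

E = 0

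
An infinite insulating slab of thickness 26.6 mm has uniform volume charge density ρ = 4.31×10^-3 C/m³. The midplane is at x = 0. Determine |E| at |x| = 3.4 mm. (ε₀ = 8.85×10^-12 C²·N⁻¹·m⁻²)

E ≈ 1.66×10^6 V/m

By symmetry E is perpendicular to the slab. A Gaussian pillbox from −3.4 mm to +3.4 mm (face area A) lies entirely within the slab.
Q_enc = ρ·(2x)·A and flux = 2EA, so 2EA = 2ρxA/ε₀ ⇒ E = |ρ|x/ε₀.
E = (4.31×10^-3)(0.0034)/(8.85×10^-12) = 1.66e6 N/C.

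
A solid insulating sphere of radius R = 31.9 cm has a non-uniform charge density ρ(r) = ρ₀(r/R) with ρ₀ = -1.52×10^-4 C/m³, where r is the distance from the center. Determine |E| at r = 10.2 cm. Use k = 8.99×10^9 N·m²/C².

Symmetry ⇒ E = E(r) r̂. Gaussian sphere of radius r = 10.2 cm (r < R).
Q_enc = ∫₀^r ρ(r')·4πr'² dr' = (4πρ₀/R) ∫₀^r r'^3 dr' = 4πρ₀ r^4/(4·R) = -1.62×10^-7 C.
Applying ∮E·dA = Q_enc/ε₀ with Φ = E(4πr²):
E = k|Q_enc|/r² = (8.99×10^9)(1.62e-7)/(0.102)² = 1.40×10^5 N/C.

E ≈ 1.40e5 N/C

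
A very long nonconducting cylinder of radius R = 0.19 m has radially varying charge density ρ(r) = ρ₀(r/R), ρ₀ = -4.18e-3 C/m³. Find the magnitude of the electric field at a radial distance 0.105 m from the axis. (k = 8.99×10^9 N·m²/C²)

Take a coaxial cylindrical Gaussian surface of radius r = 0.105 m and length L (r < R).
Integrating ρ over the cross-section to radius r: λ_enc = (2πρ₀/R) ∫₀^r r'^2 dr' = 2πρ₀ r^3/(3·R) = -5.334e-5 C/m.
Applying ∮E·dA = Q_enc/ε₀ with the end caps contributing no flux:
E = 2k|λ_enc|/r = 2(8.99×10^9)(5.334×10^-5)/(0.105) = 9.13×10^6 N/C.

|E| = 9.13e6 V/m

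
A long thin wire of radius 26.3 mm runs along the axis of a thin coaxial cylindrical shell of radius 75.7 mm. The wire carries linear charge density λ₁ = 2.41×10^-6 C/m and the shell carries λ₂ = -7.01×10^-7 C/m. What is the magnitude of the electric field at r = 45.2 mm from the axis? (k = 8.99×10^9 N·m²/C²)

E ≈ 9.59×10^5 N/C

By cylindrical symmetry E is radial; use a coaxial Gaussian cylinder of radius 45.2 mm and length L (between the conductors, 26.3 mm < r < 75.7 mm).
Only the inner wire is enclosed; the outer shell contributes nothing inside itself. λ_enc = λ₁ = 2.41×10^-6 C/m.
Applying ∮E·dA = Q_enc/ε₀ with the end caps contributing no flux:
E = 2k|λ_enc|/r = 2(8.99×10^9)(2.41e-6)/(0.0452) = 9.59e5 N/C.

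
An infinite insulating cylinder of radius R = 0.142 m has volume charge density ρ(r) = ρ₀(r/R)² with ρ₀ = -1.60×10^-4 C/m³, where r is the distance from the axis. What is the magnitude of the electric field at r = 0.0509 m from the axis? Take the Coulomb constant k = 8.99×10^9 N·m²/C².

|E| ≈ 2.96e4 N/C

Coaxial Gaussian cylinder, radius r = 0.0509 m, length L (r < R).
λ_enc = ∫₀^r ρ(r')·2πr' dr' = (2πρ₀/R²)·r^4/4 = -8.366×10^-8 C/m.
Since E is radial and uniform over the curved surface, Φ = E·2πrL = Q_enc/ε₀ = λ_enc L/ε₀.
E = 2k|λ_enc|/r = 2(8.99×10^9)(8.366e-8)/(0.0509) = 2.96×10^4 N/C.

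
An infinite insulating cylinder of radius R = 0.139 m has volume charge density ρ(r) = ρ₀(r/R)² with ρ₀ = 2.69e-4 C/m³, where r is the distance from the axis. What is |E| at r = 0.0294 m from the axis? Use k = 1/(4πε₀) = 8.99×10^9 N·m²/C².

9.99×10^3 V/m

By cylindrical symmetry E is radial; use a coaxial Gaussian cylinder of radius 0.0294 m and length L (r < R).
λ_enc = ∫₀^r ρ(r')·2πr' dr' = (2πρ₀/R²)·r^4/4 = 1.634×10^-8 C/m.
Since E is radial and uniform over the curved surface, Φ = E·2πrL = Q_enc/ε₀ = λ_enc L/ε₀.
E = 2k|λ_enc|/r = 2(8.99×10^9)(1.634×10^-8)/(0.0294) = 9.99e3 N/C.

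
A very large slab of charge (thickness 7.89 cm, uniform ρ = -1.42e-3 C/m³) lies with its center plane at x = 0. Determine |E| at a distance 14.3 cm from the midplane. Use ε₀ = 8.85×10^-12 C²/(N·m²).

The point |x| = 14.3 cm lies outside the slab (half-thickness 0.03945 m). A symmetric pillbox spanning the full slab encloses Q_enc = ρ·d·A.
Flux = 2EA ⇒ E = |ρ|d/(2ε₀), independent of distance outside.
E = (1.42e-3)(0.0789)/(2·8.85×10^-12) = 6.33×10^6 N/C.

E = 6.33×10^6 V/m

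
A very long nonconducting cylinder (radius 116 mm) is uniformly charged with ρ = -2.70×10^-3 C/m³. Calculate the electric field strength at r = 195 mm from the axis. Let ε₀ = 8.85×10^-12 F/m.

1.05×10^7 V/m

Take a coaxial cylindrical Gaussian surface of radius r = 195 mm and length L (r > 116 mm, full cross-section enclosed).
λ_enc = ρ·πR² = (-2.70×10^-3)π(0.116)² = -1.141×10^-4 C/m.
Applying ∮E·dA = Q_enc/ε₀ with the end caps contributing no flux:
E = |λ_enc|/(2πε₀r) = (1.141×10^-4)/(2π·8.85×10^-12·0.195) = 1.05×10^7 N/C.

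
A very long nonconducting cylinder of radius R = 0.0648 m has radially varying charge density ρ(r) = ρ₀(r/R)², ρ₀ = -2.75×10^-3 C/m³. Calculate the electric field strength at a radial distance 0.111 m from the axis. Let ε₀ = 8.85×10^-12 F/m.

2.94e6 V/m

Take a coaxial cylindrical Gaussian surface of radius r = 0.111 m and length L (r > R, full charge per length enclosed).
λ_enc = 2π ∫₀^R ρ₀(r'/R)^2 r' dr' = 2πρ₀R²/4 = -1.814×10^-5 C/m.
Applying ∮E·dA = Q_enc/ε₀ with the end caps contributing no flux:
E = |λ_enc|/(2πε₀r) = (1.814e-5)/(2π·8.85×10^-12·0.111) = 2.94×10^6 N/C.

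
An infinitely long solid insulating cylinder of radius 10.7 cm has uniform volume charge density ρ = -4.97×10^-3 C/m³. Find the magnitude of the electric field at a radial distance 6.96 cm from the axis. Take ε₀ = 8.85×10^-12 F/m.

By cylindrical symmetry E is radial; use a coaxial Gaussian cylinder of radius 6.96 cm and length L (r < R).
Enclosed charge per unit length: λ_enc = ρ·πr² = (-4.97e-3)π(0.0696)² = -7.564×10^-5 C/m.
Applying ∮E·dA = Q_enc/ε₀ with the end caps contributing no flux:
E = |λ_enc|/(2πε₀r) = (7.564e-5)/(2π·8.85×10^-12·0.0696) = 1.95e7 N/C.

|E| = 1.95×10^7 N/C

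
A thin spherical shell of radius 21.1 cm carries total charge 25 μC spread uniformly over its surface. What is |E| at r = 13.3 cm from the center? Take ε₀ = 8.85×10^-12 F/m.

|E| = 0 N/C

Use a concentric Gaussian sphere at r = 13.3 cm (inside the shell, r < 21.1 cm).
All the charge is outside the Gaussian surface: Q_enc = 0, hence E = 0 everywhere inside the shell.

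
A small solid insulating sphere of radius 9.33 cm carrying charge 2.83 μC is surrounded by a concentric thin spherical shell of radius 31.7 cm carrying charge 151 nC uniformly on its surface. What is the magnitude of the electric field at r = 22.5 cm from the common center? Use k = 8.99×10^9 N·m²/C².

|E| = 5.03e5 V/m

Use a concentric Gaussian sphere at r = 22.5 cm (between the bodies, 9.33 cm < r < 31.7 cm).
Only the inner charge is enclosed; the outer shell contributes nothing inside itself. Q_enc = 2.83 μC = 2.83×10^-6 C.
Since E is radial and uniform over the Gaussian sphere, Φ = E·4πr² = Q_enc/ε₀.
E = k|Q_enc|/r² = (8.99×10^9)(2.83×10^-6)/(0.225)² = 5.03×10^5 N/C.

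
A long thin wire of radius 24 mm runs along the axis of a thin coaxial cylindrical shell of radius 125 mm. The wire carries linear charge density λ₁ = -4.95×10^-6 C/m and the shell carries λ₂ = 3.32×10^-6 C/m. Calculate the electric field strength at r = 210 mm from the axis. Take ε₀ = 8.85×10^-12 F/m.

Coaxial Gaussian cylinder, radius r = 210 mm, length L (r > 125 mm, enclosing both).
λ_enc = λ₁ + λ₂ = (-4.95×10^-6) + (3.32×10^-6) = -1.63e-6 C/m.
Applying ∮E·dA = Q_enc/ε₀ with the end caps contributing no flux:
E = |λ_enc|/(2πε₀r) = (1.63e-6)/(2π·8.85×10^-12·0.21) = 1.40×10^5 N/C.

E = 1.40×10^5 N/C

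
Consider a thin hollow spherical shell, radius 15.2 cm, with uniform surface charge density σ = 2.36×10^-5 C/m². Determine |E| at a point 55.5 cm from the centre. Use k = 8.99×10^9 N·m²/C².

|E| ≈ 2.00×10^5 V/m

Use a concentric Gaussian sphere at r = 55.5 cm (r > 15.2 cm).
The entire shell is enclosed: Q_enc = σ·4πR² = (2.36e-5)·4π·(0.152)² = 6.852×10^-6 C.
By Gauss's law, ∮E·dA = E·4πr² = Q_enc/ε₀.
E = k|Q_enc|/r² = (8.99×10^9)(6.852e-6)/(0.555)² = 2.00×10^5 N/C.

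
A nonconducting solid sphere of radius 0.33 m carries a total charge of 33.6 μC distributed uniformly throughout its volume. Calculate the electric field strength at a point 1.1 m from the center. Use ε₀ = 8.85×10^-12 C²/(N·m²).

E ≈ 2.50e5 N/C

By spherical symmetry E is radial; choose a Gaussian sphere of radius r = 1.1 m (r > R, so the entire charge is enclosed).
Q_enc = 33.6 μC = 3.36×10^-5 C.
Since E is radial and uniform over the Gaussian sphere, Φ = E·4πr² = Q_enc/ε₀.
E = |Q_enc|/(4πε₀r²) = (3.36e-5)/(4π·8.85×10^-12·(1.1)²) = 2.50×10^5 N/C.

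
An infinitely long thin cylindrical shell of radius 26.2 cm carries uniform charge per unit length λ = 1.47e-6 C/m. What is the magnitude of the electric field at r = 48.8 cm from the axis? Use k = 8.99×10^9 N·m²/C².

5.42×10^4 N/C

Choose a coaxial cylinder of radius r = 48.8 cm (arbitrary length L) as the Gaussian surface (r > 26.2 cm).
The full line charge is enclosed: λ_enc = 1.47×10^-6 C/m.
Applying ∮E·dA = Q_enc/ε₀ with the end caps contributing no flux:
E = 2k|λ_enc|/r = 2(8.99×10^9)(1.47×10^-6)/(0.488) = 5.42×10^4 N/C.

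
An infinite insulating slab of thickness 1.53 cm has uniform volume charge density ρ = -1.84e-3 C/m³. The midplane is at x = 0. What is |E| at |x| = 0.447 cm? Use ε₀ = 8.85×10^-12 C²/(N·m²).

By symmetry E is perpendicular to the slab. A Gaussian pillbox from −0.447 cm to +0.447 cm (face area A) lies entirely within the slab.
Q_enc = ρ·(2x)·A and flux = 2EA, so 2EA = 2ρxA/ε₀ ⇒ E = |ρ|x/ε₀.
E = (1.84e-3)(0.00447)/(8.85×10^-12) = 9.29×10^5 N/C.

9.29×10^5 N/C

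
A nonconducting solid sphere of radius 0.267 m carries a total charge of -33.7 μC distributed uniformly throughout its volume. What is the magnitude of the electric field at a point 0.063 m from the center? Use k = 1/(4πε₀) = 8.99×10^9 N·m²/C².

E = 1.00×10^6 V/m

Take a concentric spherical Gaussian surface of radius r = 0.063 m (r < R).
For a uniform sphere the enclosed fraction is (r/R)³, so Q_enc = (-33.7 μC)(0.063/0.267)³ = -4.427e-7 C.
Gauss's law: E·4πr² = Q_enc/ε₀.
E = k|Q_enc|/r² = (8.99×10^9)(4.427×10^-7)/(0.063)² = 1.00×10^6 N/C.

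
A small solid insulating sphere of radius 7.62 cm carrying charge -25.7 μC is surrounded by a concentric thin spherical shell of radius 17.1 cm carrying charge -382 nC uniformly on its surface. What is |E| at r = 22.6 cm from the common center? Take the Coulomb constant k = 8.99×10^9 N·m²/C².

Use a concentric Gaussian sphere at r = 22.6 cm (r > 17.1 cm, enclosing both).
Q_enc = (-25.7 μC) + (-382 nC) = -2.608×10^-5 C.
Gauss's law: E·4πr² = Q_enc/ε₀.
E = k|Q_enc|/r² = (8.99×10^9)(2.608×10^-5)/(0.226)² = 4.59×10^6 N/C.

|E| = 4.59×10^6 N/C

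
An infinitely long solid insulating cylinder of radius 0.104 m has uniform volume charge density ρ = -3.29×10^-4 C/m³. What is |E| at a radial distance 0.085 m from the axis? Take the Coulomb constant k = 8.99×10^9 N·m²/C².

By cylindrical symmetry E is radial; use a coaxial Gaussian cylinder of radius 0.085 m and length L (r < R).
Enclosed charge per unit length: λ_enc = ρ·πr² = (-3.29×10^-4)π(0.085)² = -7.468×10^-6 C/m.
By Gauss's law (flux through the curved wall only), E·2πrL = λ_enc L/ε₀.
E = 2k|λ_enc|/r = 2(8.99×10^9)(7.468×10^-6)/(0.085) = 1.58×10^6 N/C.

|E| = 1.58×10^6 N/C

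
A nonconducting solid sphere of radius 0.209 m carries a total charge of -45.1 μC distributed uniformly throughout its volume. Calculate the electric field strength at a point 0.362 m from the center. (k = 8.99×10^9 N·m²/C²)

E = 3.09×10^6 N/C

Take a concentric spherical Gaussian surface of radius r = 0.362 m (r > R, so the entire charge is enclosed).
Q_enc = -45.1 μC = -4.51e-5 C.
Gauss's law: E·4πr² = Q_enc/ε₀.
E = k|Q_enc|/r² = (8.99×10^9)(4.51×10^-5)/(0.362)² = 3.09×10^6 N/C.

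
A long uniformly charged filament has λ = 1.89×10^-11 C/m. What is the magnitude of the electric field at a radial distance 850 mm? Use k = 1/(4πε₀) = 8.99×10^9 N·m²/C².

0.4 N/C

Take a coaxial cylindrical Gaussian surface of radius r = 850 mm and length L.
Q_enc = λL, so λ_enc = 1.89×10^-11 C/m.
Gauss's law: E·2πrL = λ_enc L/ε₀.
E = 2k|λ_enc|/r = 2(8.99×10^9)(1.89×10^-11)/(0.85) = 0.4 N/C.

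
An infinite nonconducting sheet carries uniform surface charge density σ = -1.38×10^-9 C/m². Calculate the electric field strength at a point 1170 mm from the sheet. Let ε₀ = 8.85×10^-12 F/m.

The symmetry is planar: E is normal to the sheet and the same magnitude on both sides. Take a pillbox straddling the sheet with end-cap area A.
Only the two end caps contribute flux: Φ = 2EA. With Q_enc = σA, Gauss's law gives E = |σ|/(2ε₀).
E = |σ|/(2ε₀) = (1.38e-9)/(2·8.85×10^-12) = 78 N/C.

|E| = 78 N/C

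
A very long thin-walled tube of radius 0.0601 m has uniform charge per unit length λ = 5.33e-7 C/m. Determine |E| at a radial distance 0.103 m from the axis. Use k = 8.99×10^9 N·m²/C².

E = 9.30e4 N/C

Choose a coaxial cylinder of radius r = 0.103 m (arbitrary length L) as the Gaussian surface (r > 0.0601 m).
The full line charge is enclosed: λ_enc = 5.33e-7 C/m.
Since E is radial and uniform over the curved surface, Φ = E·2πrL = Q_enc/ε₀ = λ_enc L/ε₀.
E = 2k|λ_enc|/r = 2(8.99×10^9)(5.33e-7)/(0.103) = 9.30×10^4 N/C.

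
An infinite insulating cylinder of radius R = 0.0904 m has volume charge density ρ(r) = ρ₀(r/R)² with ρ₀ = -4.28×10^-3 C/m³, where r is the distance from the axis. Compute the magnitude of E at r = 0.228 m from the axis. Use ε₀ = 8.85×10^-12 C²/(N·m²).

By cylindrical symmetry E is radial; use a coaxial Gaussian cylinder of radius 0.228 m and length L (r > R, full charge per length enclosed).
λ_enc = 2π ∫₀^R ρ₀(r'/R)^2 r' dr' = 2πρ₀R²/4 = -5.494×10^-5 C/m.
Gauss's law: E·2πrL = λ_enc L/ε₀.
E = |λ_enc|/(2πε₀r) = (5.494×10^-5)/(2π·8.85×10^-12·0.228) = 4.33×10^6 N/C.

|E| = 4.33×10^6 V/m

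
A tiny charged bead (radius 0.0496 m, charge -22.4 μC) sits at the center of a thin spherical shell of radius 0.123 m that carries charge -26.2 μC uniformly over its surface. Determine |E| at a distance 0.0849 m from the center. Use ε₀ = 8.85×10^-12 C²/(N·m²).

E ≈ 2.79×10^7 N/C

Take a concentric spherical Gaussian surface of radius r = 0.0849 m (between the bodies, 0.0496 m < r < 0.123 m).
Only the inner charge is enclosed; the outer shell contributes nothing inside itself. Q_enc = -22.4 μC = -2.24e-5 C.
Since E is radial and uniform over the Gaussian sphere, Φ = E·4πr² = Q_enc/ε₀.
E = |Q_enc|/(4πε₀r²) = (2.24e-5)/(4π·8.85×10^-12·(0.0849)²) = 2.79×10^7 N/C.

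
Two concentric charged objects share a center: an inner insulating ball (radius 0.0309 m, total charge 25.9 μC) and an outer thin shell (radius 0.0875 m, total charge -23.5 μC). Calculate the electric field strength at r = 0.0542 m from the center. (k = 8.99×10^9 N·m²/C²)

7.93×10^7 N/C

Take a concentric spherical Gaussian surface of radius r = 0.0542 m (between the bodies, 0.0309 m < r < 0.0875 m).
Only the inner charge is enclosed; the outer shell contributes nothing inside itself. Q_enc = 25.9 μC = 2.59×10^-5 C.
Since E is radial and uniform over the Gaussian sphere, Φ = E·4πr² = Q_enc/ε₀.
E = k|Q_enc|/r² = (8.99×10^9)(2.59e-5)/(0.0542)² = 7.93×10^7 N/C.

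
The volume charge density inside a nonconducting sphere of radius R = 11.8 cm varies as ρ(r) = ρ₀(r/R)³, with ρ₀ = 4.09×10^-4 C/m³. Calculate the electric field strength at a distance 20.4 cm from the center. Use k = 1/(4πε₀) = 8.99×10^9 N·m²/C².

|E| ≈ 3.04×10^5 V/m

Take a concentric spherical Gaussian surface of radius r = 20.4 cm (r > R, all charge enclosed).
Q_enc = 4π ∫₀^R ρ₀(r'/R)^3 r'² dr' = 4πρ₀R³/6 = 1.407×10^-6 C.
By Gauss's law, ∮E·dA = E·4πr² = Q_enc/ε₀.
E = k|Q_enc|/r² = (8.99×10^9)(1.407×10^-6)/(0.204)² = 3.04e5 N/C.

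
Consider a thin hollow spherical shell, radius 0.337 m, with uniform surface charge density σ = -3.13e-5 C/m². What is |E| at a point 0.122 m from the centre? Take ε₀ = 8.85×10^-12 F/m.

E = 0 (no enclosed charge)

Use a concentric Gaussian sphere at r = 0.122 m (inside the shell, r < 0.337 m).
No charge lies within this surface, so Q_enc = 0 and Gauss's law gives E·4πr² = 0 ⇒ E = 0.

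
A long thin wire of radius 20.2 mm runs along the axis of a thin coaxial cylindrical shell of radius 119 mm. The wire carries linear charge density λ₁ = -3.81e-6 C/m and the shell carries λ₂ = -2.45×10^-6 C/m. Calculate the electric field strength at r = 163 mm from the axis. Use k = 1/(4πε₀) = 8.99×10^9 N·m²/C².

Take a coaxial cylindrical Gaussian surface of radius r = 163 mm and length L (r > 119 mm, enclosing both).
λ_enc = λ₁ + λ₂ = (-3.81e-6) + (-2.45×10^-6) = -6.26×10^-6 C/m.
Applying ∮E·dA = Q_enc/ε₀ with the end caps contributing no flux:
E = 2k|λ_enc|/r = 2(8.99×10^9)(6.26×10^-6)/(0.163) = 6.91×10^5 N/C.

|E| = 6.91×10^5 N/C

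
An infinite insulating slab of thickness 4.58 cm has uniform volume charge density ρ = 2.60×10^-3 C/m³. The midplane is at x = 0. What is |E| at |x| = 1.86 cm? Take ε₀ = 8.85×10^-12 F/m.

E = 5.46×10^6 N/C

By symmetry E is perpendicular to the slab. A Gaussian pillbox from −1.86 cm to +1.86 cm (face area A) lies entirely within the slab.
Q_enc = ρ·(2x)·A and flux = 2EA, so 2EA = 2ρxA/ε₀ ⇒ E = |ρ|x/ε₀.
E = (2.60e-3)(0.0186)/(8.85×10^-12) = 5.46×10^6 N/C.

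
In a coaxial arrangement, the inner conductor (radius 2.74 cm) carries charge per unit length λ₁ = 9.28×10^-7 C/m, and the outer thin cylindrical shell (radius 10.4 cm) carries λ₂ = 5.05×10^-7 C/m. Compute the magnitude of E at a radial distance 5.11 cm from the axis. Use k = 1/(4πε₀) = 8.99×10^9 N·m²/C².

By cylindrical symmetry E is radial; use a coaxial Gaussian cylinder of radius 5.11 cm and length L (between the conductors, 2.74 cm < r < 10.4 cm).
The shell at 10.4 cm lies outside the Gaussian surface, so λ_enc = λ₁ = 9.28e-7 C/m.
Applying ∮E·dA = Q_enc/ε₀ with the end caps contributing no flux:
E = 2k|λ_enc|/r = 2(8.99×10^9)(9.28×10^-7)/(0.0511) = 3.27×10^5 N/C.

|E| = 3.27×10^5 V/m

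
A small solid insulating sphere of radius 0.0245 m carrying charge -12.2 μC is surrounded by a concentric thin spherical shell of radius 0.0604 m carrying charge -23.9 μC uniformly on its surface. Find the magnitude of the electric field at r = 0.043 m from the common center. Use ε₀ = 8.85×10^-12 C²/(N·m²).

Use a concentric Gaussian sphere at r = 0.043 m (between the bodies, 0.0245 m < r < 0.0604 m).
Only the inner charge is enclosed; the outer shell contributes nothing inside itself. Q_enc = -12.2 μC = -1.22×10^-5 C.
Gauss's law: E·4πr² = Q_enc/ε₀.
E = |Q_enc|/(4πε₀r²) = (1.22×10^-5)/(4π·8.85×10^-12·(0.043)²) = 5.93×10^7 N/C.

5.93e7 N/C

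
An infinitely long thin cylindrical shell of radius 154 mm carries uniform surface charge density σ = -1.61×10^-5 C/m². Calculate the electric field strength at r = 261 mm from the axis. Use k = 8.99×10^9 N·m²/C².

Choose a coaxial cylinder of radius r = 261 mm (arbitrary length L) as the Gaussian surface (r > 154 mm).
The whole shell is enclosed: λ_enc = σ·2πR = (-1.61×10^-5)·2π·(0.154) = -1.558×10^-5 C/m.
By Gauss's law (flux through the curved wall only), E·2πrL = λ_enc L/ε₀.
E = 2k|λ_enc|/r = 2(8.99×10^9)(1.558×10^-5)/(0.261) = 1.07×10^6 N/C.

1.07e6 V/m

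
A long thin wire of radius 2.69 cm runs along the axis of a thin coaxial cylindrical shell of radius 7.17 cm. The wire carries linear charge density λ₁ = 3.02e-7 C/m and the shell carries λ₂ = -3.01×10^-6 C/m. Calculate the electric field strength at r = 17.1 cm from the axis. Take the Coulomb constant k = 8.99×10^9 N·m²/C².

2.85e5 V/m

Coaxial Gaussian cylinder, radius r = 17.1 cm, length L (r > 7.17 cm, enclosing both).
λ_enc = λ₁ + λ₂ = (3.02×10^-7) + (-3.01×10^-6) = -2.708×10^-6 C/m.
Applying ∮E·dA = Q_enc/ε₀ with the end caps contributing no flux:
E = 2k|λ_enc|/r = 2(8.99×10^9)(2.708×10^-6)/(0.171) = 2.85×10^5 N/C.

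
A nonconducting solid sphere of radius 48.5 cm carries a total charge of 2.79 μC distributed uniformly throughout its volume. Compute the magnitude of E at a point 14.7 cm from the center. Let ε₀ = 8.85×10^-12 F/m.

3.23×10^4 V/m

Symmetry ⇒ E = E(r) r̂. Gaussian sphere of radius r = 14.7 cm (r < R).
For a uniform sphere the enclosed fraction is (r/R)³, so Q_enc = (2.79 μC)(0.147/0.485)³ = 7.768e-8 C.
Gauss's law: E·4πr² = Q_enc/ε₀.
E = |Q_enc|/(4πε₀r²) = (7.768e-8)/(4π·8.85×10^-12·(0.147)²) = 3.23×10^4 N/C.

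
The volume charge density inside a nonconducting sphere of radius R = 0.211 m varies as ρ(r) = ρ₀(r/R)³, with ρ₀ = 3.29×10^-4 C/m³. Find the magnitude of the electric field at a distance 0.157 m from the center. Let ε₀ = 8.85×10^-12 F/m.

Take a concentric spherical Gaussian surface of radius r = 0.157 m (r < R).
Q_enc = ∫₀^r ρ(r')·4πr'² dr' = (4πρ₀/R³) ∫₀^r r'^5 dr' = 4πρ₀ r^6/(6·R³) = 1.099e-6 C.
Applying ∮E·dA = Q_enc/ε₀ with Φ = E(4πr²):
E = |Q_enc|/(4πε₀r²) = (1.099e-6)/(4π·8.85×10^-12·(0.157)²) = 4.01e5 N/C.

E ≈ 4.01×10^5 N/C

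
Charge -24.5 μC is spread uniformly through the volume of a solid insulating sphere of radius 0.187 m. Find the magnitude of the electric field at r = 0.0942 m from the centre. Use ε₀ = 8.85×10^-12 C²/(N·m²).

|E| ≈ 3.17×10^6 N/C

Symmetry ⇒ E = E(r) r̂. Gaussian sphere of radius r = 0.0942 m (r < R).
Only the charge within r is enclosed: Q_enc = Q·(r/R)³ = (-24.5 μC)·(0.0942 m/0.187 m)³ = -3.132×10^-6 C.
Since E is radial and uniform over the Gaussian sphere, Φ = E·4πr² = Q_enc/ε₀.
E = |Q_enc|/(4πε₀r²) = (3.132×10^-6)/(4π·8.85×10^-12·(0.0942)²) = 3.17×10^6 N/C.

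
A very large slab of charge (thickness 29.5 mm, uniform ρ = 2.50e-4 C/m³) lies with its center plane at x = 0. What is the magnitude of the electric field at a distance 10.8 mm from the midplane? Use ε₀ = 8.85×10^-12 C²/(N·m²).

By symmetry E is perpendicular to the slab. A Gaussian pillbox from −10.8 mm to +10.8 mm (face area A) lies entirely within the slab.
Q_enc = ρ·(2x)·A and flux = 2EA, so 2EA = 2ρxA/ε₀ ⇒ E = |ρ|x/ε₀.
E = (2.50×10^-4)(0.0108)/(8.85×10^-12) = 3.05×10^5 N/C.

E = 3.05×10^5 V/m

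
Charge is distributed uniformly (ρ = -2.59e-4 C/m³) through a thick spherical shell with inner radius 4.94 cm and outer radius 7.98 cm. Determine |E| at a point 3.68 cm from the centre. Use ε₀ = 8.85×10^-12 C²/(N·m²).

|E| = 0 V/m

Use a concentric Gaussian sphere at r = 3.68 cm (r < 4.94 cm, inside the empty cavity).
Q_enc = 0 (all charge lies at larger r); Gauss's law gives E = 0.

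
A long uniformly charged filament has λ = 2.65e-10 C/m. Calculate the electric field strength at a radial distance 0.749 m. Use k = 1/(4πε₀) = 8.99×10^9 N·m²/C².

By cylindrical symmetry E is radial; use a coaxial Gaussian cylinder of radius 0.749 m and length L.
Q_enc = λL, so λ_enc = 2.65×10^-10 C/m.
Applying ∮E·dA = Q_enc/ε₀ with the end caps contributing no flux:
E = 2k|λ_enc|/r = 2(8.99×10^9)(2.65e-10)/(0.749) = 6.36 N/C.

E = 6.36 N/C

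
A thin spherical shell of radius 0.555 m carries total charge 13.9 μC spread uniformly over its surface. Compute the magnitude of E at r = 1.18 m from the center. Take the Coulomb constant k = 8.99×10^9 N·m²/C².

Take a concentric spherical Gaussian surface of radius r = 1.18 m (r > 0.555 m).
The entire shell is enclosed: Q_enc = 1.39e-5 C.
Applying ∮E·dA = Q_enc/ε₀ with Φ = E(4πr²):
E = k|Q_enc|/r² = (8.99×10^9)(1.39e-5)/(1.18)² = 8.97×10^4 N/C.

|E| ≈ 8.97e4 N/C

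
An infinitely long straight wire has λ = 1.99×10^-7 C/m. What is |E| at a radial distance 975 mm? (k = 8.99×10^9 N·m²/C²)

|E| ≈ 3.67×10^3 N/C

Coaxial Gaussian cylinder, radius r = 975 mm, length L.
Q_enc = λL, so λ_enc = 1.99×10^-7 C/m.
By Gauss's law (flux through the curved wall only), E·2πrL = λ_enc L/ε₀.
E = 2k|λ_enc|/r = 2(8.99×10^9)(1.99×10^-7)/(0.975) = 3.67×10^3 N/C.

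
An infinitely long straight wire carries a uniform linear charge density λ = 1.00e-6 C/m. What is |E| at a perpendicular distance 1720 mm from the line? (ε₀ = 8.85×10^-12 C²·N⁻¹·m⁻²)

Coaxial Gaussian cylinder, radius r = 1720 mm, length L.
Q_enc = λL, so λ_enc = 1.00e-6 C/m.
Since E is radial and uniform over the curved surface, Φ = E·2πrL = Q_enc/ε₀ = λ_enc L/ε₀.
E = |λ_enc|/(2πε₀r) = (1.00e-6)/(2π·8.85×10^-12·1.72) = 1.05×10^4 N/C.

E ≈ 1.05×10^4 N/C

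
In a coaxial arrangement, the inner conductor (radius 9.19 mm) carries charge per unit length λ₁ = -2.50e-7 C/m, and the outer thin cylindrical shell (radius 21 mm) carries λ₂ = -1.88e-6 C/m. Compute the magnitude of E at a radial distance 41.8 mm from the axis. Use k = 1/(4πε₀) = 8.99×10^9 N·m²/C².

|E| ≈ 9.16e5 N/C

Choose a coaxial cylinder of radius r = 41.8 mm (arbitrary length L) as the Gaussian surface (r > 21 mm, enclosing both).
λ_enc = λ₁ + λ₂ = (-2.50e-7) + (-1.88e-6) = -2.13e-6 C/m.
Applying ∮E·dA = Q_enc/ε₀ with the end caps contributing no flux:
E = 2k|λ_enc|/r = 2(8.99×10^9)(2.13×10^-6)/(0.0418) = 9.16e5 N/C.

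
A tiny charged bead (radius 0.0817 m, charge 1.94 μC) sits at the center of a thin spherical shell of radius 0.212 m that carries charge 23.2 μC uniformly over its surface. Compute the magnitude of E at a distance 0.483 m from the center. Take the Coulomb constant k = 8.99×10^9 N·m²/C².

E ≈ 9.69×10^5 N/C

Symmetry ⇒ E = E(r) r̂. Gaussian sphere of radius r = 0.483 m (r > 0.212 m, enclosing both).
Q_enc = (1.94 μC) + (23.2 μC) = 2.514e-5 C.
Since E is radial and uniform over the Gaussian sphere, Φ = E·4πr² = Q_enc/ε₀.
E = k|Q_enc|/r² = (8.99×10^9)(2.514×10^-5)/(0.483)² = 9.69×10^5 N/C.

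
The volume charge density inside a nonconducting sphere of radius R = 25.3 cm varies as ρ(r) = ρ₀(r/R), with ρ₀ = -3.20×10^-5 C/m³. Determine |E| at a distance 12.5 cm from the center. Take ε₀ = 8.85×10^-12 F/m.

Symmetry ⇒ E = E(r) r̂. Gaussian sphere of radius r = 12.5 cm (r < R).
Integrate the density: Q_enc = 4π ∫₀^r ρ₀(r'/R)^1 r'² dr' = 4πρ₀ r^4/(4·R) = -9.701×10^-8 C.
Gauss's law: E·4πr² = Q_enc/ε₀.
E = |Q_enc|/(4πε₀r²) = (9.701×10^-8)/(4π·8.85×10^-12·(0.125)²) = 5.58×10^4 N/C.

E = 5.58×10^4 N/C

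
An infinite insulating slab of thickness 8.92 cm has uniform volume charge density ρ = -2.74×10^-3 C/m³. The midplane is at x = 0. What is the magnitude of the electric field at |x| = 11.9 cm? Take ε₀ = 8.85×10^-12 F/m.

The point |x| = 11.9 cm lies outside the slab (half-thickness 0.0446 m). A symmetric pillbox spanning the full slab encloses Q_enc = ρ·d·A.
Flux = 2EA ⇒ E = |ρ|d/(2ε₀), independent of distance outside.
E = (2.74×10^-3)(0.0892)/(2·8.85×10^-12) = 1.38×10^7 N/C.

1.38×10^7 N/C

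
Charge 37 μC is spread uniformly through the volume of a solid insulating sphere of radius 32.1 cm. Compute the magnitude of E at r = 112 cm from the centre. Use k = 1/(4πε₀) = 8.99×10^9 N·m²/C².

By spherical symmetry E is radial; choose a Gaussian sphere of radius r = 112 cm (r > R, so the entire charge is enclosed).
Q_enc = 37 μC = 3.70e-5 C.
Applying ∮E·dA = Q_enc/ε₀ with Φ = E(4πr²):
E = k|Q_enc|/r² = (8.99×10^9)(3.70×10^-5)/(1.12)² = 2.65×10^5 N/C.

|E| = 2.65×10^5 N/C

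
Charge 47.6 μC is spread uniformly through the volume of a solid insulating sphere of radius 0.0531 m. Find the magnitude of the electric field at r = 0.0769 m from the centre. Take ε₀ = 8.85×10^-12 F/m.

Symmetry ⇒ E = E(r) r̂. Gaussian sphere of radius r = 0.0769 m (r > R, so the entire charge is enclosed).
Q_enc = 47.6 μC = 4.76×10^-5 C.
Applying ∮E·dA = Q_enc/ε₀ with Φ = E(4πr²):
E = |Q_enc|/(4πε₀r²) = (4.76×10^-5)/(4π·8.85×10^-12·(0.0769)²) = 7.24×10^7 N/C.

E ≈ 7.24×10^7 N/C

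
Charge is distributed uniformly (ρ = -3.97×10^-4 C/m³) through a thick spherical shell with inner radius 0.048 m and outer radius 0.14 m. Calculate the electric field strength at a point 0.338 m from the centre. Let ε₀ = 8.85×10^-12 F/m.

|E| ≈ 3.45×10^5 N/C

By spherical symmetry E is radial; choose a Gaussian sphere of radius r = 0.338 m (r > 0.14 m, enclosing the whole shell).
Q_enc = ρ·(4π/3)(b³ − a³) = (-3.97e-4)·(4π/3)·((0.14)³ − (0.048)³) = -4.379×10^-6 C.
By Gauss's law, ∮E·dA = E·4πr² = Q_enc/ε₀.
E = |Q_enc|/(4πε₀r²) = (4.379e-6)/(4π·8.85×10^-12·(0.338)²) = 3.45e5 N/C.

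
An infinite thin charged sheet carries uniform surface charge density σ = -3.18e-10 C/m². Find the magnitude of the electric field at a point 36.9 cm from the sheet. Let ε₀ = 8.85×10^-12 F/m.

E = 18 N/C

The symmetry is planar: E is normal to the sheet and the same magnitude on both sides. Take a pillbox straddling the sheet with end-cap area A.
Only the two end caps contribute flux: Φ = 2EA. With Q_enc = σA, Gauss's law gives E = |σ|/(2ε₀).
E = |σ|/(2ε₀) = (3.18×10^-10)/(2·8.85×10^-12) = 18 N/C.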